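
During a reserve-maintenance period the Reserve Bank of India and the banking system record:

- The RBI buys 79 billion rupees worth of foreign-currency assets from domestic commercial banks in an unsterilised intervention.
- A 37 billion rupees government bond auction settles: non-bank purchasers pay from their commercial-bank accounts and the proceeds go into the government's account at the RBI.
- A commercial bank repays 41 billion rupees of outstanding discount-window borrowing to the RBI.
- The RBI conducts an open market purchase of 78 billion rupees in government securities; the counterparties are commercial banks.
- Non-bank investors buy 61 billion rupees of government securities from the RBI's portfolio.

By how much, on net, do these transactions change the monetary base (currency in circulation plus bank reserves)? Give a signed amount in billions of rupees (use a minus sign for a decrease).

RBI balance sheet:
  Assets:      Securities +17B, Loans to banks −41B, Foreign assets +79B
  Liabilities: Bank reserves +18B, Government deposits +37B
Monetary base = currency + reserves: 0 + (+18B) = +18 billion.

+18 billion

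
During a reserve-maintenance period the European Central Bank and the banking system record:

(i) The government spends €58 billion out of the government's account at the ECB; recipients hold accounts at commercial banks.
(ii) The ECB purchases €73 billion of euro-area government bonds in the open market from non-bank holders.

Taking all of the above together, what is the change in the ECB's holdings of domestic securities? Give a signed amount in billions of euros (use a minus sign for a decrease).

Government spending €58 billion: the ECB's securities portfolio is untouched → 0.
Asset purchase (from non-banks) €73 billion: securities added to the ECB's portfolio → +€73B.
Net: 0 + 73 = +€73 billion.

+€73 billion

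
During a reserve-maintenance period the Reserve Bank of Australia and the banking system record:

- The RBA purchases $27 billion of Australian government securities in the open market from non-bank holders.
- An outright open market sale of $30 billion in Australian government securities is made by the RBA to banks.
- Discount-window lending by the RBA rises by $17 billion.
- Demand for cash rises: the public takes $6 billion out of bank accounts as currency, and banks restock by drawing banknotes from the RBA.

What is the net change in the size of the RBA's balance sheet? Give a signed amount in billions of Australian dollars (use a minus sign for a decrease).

Asset purchase (from non-banks) $27 billion: an RBA asset is acquired → +$27B.
OMO sale (to banks) $30 billion: an RBA asset is shed → −$30B.
Discount-window loan $17 billion: an RBA asset is acquired → +$17B.
Currency withdrawal $6 billion: only the composition of liabilities changes → 0.
Net: 27 − 30 + 17 + 0 = +$14 billion.

+$14 billion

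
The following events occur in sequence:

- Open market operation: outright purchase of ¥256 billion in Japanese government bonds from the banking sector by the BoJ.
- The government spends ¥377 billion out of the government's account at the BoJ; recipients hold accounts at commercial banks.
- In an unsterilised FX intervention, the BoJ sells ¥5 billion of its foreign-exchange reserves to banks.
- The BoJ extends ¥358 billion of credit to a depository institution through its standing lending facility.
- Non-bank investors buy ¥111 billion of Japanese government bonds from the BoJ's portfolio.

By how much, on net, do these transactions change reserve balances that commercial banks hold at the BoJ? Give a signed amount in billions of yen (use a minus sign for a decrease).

+¥875 billion

OMO purchase (from banks) ¥256 billion: the BoJ pays by crediting reserve accounts → +¥256B.
Government spending ¥377 billion: government payments flow into bank reserve accounts → +¥377B.
FX sale ¥5 billion: the buying banks pay out of their reserve balances → −¥5B.
Discount-window loan ¥358 billion: the loan is credited to the bank's reserve account → +¥358B.
Asset sale (to non-banks) ¥111 billion: the non-bank buyers' banks settle from reserves → −¥111B.
Net: 256 + 377 − 5 + 358 − 111 = +¥875 billion.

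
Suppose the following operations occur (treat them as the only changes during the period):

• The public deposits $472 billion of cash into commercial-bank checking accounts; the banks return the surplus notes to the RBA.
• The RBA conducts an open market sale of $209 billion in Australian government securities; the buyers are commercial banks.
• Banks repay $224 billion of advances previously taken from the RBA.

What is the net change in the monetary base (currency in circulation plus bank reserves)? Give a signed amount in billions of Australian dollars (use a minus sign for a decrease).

Currency deposit $472 billion: just a shift between currency and reserves — both are base money → 0.
OMO sale (to banks) $209 billion: RBA balance sheet contracts → −$209B.
Discount-window repayment $224 billion: RBA balance sheet contracts → −$224B.
Net: 0 − 209 − 224 = -$433 billion.

-$433 billion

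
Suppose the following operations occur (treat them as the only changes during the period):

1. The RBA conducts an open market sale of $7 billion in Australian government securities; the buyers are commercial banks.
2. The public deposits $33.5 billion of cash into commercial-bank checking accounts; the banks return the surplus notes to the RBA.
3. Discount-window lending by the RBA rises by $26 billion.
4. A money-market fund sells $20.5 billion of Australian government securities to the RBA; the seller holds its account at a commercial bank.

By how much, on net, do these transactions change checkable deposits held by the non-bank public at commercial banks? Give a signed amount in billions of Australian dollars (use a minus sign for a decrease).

+$54 billion

OMO sale (to banks) $7 billion: the counterparty is a bank, so public deposits are unchanged → 0.
Currency deposit $33.5 billion: non-bank counterparties' bank balances rise → +$33.5B.
Discount-window loan $26 billion: the counterparty is a bank, so public deposits are unchanged → 0.
Asset purchase (from non-banks) $20.5 billion: non-bank counterparties' bank balances rise → +$20.5B.
Net: 0 + 33.5 + 0 + 20.5 = +$54 billion.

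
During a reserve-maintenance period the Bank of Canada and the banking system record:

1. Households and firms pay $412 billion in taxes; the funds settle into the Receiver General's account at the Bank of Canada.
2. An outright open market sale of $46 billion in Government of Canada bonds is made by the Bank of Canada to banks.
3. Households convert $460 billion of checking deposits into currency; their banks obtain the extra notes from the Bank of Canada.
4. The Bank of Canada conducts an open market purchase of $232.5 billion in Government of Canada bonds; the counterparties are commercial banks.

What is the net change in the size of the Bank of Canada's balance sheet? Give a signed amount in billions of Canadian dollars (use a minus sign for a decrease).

+$186.5 billion

Bank of Canada balance sheet:
  Assets:      Securities +$186.5B
  Liabilities: Bank reserves −$685.5B, Currency in circulation +$460B, Government deposits +$412B
Change in total Bank of Canada assets = +$186.5 billion.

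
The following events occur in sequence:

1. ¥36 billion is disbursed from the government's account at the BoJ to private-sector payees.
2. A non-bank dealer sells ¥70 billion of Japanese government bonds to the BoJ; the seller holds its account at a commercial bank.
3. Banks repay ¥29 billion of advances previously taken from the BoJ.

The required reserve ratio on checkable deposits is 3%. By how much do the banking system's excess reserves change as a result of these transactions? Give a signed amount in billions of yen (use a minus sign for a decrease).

+¥73.82 billion

Government spending ¥36 billion: reserves +¥36B, deposits +¥36B.
Asset purchase (from non-banks) ¥70 billion: reserves +¥70B, deposits +¥70B.
Discount-window repayment ¥29 billion: reserves −¥29B, deposits 0.
Totals: Δreserves = +¥77B, Δdeposits = +¥106B.
Δrequired reserves = 3% × +¥106B = +¥3.18B.
Δexcess reserves = Δreserves − Δrequired = +¥77B − (+¥3.18B) = +¥73.82 billion.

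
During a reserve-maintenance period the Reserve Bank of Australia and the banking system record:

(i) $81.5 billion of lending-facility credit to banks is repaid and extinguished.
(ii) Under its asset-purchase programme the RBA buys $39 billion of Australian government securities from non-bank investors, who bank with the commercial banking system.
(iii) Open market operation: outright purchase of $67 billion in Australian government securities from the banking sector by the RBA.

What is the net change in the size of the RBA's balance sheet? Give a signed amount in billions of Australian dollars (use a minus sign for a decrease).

Discount-window repayment $81.5 billion: an RBA asset is shed → −$81.5B.
Asset purchase (from non-banks) $39 billion: an RBA asset is acquired → +$39B.
OMO purchase (from banks) $67 billion: an RBA asset is acquired → +$67B.
Net: −81.5 + 39 + 67 = +$24.5 billion.

+$24.5 billion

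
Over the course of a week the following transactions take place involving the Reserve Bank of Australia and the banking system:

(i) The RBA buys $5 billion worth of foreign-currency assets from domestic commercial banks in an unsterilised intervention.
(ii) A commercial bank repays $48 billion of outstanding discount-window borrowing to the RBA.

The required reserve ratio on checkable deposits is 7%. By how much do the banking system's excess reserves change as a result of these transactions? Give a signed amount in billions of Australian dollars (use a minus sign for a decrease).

-$43 billion

FX purchase $5 billion: reserves +$5B, deposits 0.
Discount-window repayment $48 billion: reserves −$48B, deposits 0.
Totals: Δreserves = −$43B, Δdeposits = 0.
Δrequired reserves = 7% × 0 = 0.
Δexcess reserves = Δreserves − Δrequired = −$43B − (0) = -$43 billion.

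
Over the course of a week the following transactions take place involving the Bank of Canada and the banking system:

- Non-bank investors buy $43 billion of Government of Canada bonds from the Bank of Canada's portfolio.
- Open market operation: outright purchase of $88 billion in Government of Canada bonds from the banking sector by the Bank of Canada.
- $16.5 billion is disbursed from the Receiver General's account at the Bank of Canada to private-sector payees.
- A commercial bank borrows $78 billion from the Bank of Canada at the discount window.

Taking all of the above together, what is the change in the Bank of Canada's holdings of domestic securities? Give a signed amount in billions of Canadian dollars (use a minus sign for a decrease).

Bank of Canada balance sheet:
  Assets:      Securities +$45B, Loans to banks +$78B
  Liabilities: Bank reserves +$139.5B, Government deposits −$16.5B
Commercial banking system:
  Assets:      Reserves at CB +$139.5B, Securities −$88B
  Liabilities: Checkable deposits −$26.5B, Borrowings from CB +$78B
So the change in the Bank of Canada's holdings of domestic securities is +$45 billion.

+$45 billion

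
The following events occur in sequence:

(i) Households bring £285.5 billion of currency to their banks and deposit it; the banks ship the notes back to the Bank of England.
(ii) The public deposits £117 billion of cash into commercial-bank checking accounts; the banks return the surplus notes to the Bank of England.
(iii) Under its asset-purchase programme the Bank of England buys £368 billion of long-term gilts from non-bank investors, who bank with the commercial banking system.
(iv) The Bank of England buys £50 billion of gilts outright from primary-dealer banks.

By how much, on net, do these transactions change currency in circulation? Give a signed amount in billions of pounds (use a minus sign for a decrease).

-£402.5 billion

Currency deposit £285.5 billion: notes return to the central bank → −£285.5B.
Currency deposit £117 billion: notes return to the central bank → −£117B.
Asset purchase (from non-banks) £368 billion: no currency enters or leaves circulation → 0.
OMO purchase (from banks) £50 billion: no currency enters or leaves circulation → 0.
Net: −285.5 − 117 + 0 + 0 = -£402.5 billion.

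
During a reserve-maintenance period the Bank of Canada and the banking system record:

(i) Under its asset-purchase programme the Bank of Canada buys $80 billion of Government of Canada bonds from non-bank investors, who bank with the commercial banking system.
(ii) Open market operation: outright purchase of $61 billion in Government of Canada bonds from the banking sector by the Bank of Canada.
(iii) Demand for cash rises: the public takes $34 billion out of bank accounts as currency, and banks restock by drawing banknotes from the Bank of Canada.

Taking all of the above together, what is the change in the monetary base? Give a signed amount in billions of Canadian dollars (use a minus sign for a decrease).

Asset purchase (from non-banks) $80 billion: Bank of Canada balance sheet expands → +$80B.
OMO purchase (from banks) $61 billion: Bank of Canada balance sheet expands → +$61B.
Currency withdrawal $34 billion: just a shift between currency and reserves — both are base money → 0.
Net: 80 + 61 + 0 = +$141 billion.

+$141 billion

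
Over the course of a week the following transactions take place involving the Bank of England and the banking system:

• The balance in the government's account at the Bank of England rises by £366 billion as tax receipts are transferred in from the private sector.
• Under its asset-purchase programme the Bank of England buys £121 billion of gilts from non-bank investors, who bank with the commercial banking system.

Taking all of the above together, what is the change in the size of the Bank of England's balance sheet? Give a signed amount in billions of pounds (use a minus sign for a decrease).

+£121 billion

Government account inflow £366 billion: only the composition of liabilities changes → 0.
Asset purchase (from non-banks) £121 billion: a Bank of England asset is acquired → +£121B.
Net: 0 + 121 = +£121 billion.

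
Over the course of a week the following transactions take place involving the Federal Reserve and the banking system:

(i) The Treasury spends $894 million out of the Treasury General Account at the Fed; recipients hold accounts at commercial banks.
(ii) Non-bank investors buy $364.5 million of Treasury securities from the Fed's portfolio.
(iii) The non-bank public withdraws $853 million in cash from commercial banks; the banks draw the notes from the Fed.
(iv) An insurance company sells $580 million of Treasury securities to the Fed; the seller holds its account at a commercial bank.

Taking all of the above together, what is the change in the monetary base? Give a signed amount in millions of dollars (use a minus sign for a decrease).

Government spending $894 million: a non-base liability converts back to reserves → +$894M.
Asset sale (to non-banks) $364.5 million: Fed balance sheet contracts → −$364.5M.
Currency withdrawal $853 million: just a shift between currency and reserves — both are base money → 0.
Asset purchase (from non-banks) $580 million: Fed balance sheet expands → +$580M.
Net: 894 − 364.5 + 0 + 580 = +$1109.5 million.

+$1109.5 million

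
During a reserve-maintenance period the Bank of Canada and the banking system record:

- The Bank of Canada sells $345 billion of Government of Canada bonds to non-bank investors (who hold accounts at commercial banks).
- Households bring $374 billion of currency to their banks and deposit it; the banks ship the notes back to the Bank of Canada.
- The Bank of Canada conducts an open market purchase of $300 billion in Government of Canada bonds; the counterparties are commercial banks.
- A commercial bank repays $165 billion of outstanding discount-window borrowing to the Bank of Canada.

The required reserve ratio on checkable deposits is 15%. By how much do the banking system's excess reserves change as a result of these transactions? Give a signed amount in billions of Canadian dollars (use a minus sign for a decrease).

Asset sale (to non-banks) $345 billion: reserves −$345B, deposits −$345B.
Currency deposit $374 billion: reserves +$374B, deposits +$374B.
OMO purchase (from banks) $300 billion: reserves +$300B, deposits 0.
Discount-window repayment $165 billion: reserves −$165B, deposits 0.
Totals: Δreserves = +$164B, Δdeposits = +$29B.
Δrequired reserves = 15% × +$29B = +$4.35B.
Δexcess reserves = Δreserves − Δrequired = +$164B − (+$4.35B) = +$159.65 billion.

+$159.65 billion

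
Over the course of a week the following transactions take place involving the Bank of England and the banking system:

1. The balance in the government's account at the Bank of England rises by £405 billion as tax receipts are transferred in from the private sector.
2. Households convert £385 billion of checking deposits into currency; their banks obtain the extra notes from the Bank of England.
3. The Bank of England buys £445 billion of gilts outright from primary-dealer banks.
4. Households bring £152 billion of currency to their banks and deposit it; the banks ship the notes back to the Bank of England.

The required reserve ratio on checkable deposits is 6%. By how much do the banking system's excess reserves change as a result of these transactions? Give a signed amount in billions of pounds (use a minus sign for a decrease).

Government account inflow £405 billion: reserves −£405B, deposits −£405B.
Currency withdrawal £385 billion: reserves −£385B, deposits −£385B.
OMO purchase (from banks) £445 billion: reserves +£445B, deposits 0.
Currency deposit £152 billion: reserves +£152B, deposits +£152B.
Totals: Δreserves = −£193B, Δdeposits = −£638B.
Δrequired reserves = 6% × −£638B = −£38.28B.
Δexcess reserves = Δreserves − Δrequired = −£193B − (−£38.28B) = -£154.72 billion.

-£154.72 billion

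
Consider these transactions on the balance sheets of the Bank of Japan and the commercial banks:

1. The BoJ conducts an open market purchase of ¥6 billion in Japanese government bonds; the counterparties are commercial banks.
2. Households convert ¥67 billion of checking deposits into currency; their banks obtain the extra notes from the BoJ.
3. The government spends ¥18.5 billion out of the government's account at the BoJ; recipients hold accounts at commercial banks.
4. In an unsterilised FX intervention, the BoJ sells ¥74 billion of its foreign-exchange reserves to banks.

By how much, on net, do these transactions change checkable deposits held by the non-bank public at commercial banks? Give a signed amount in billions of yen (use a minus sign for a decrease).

-¥48.5 billion

OMO purchase (from banks) ¥6 billion: the counterparty is a bank, so public deposits are unchanged → 0.
Currency withdrawal ¥67 billion: non-bank counterparties' bank balances fall → −¥67B.
Government spending ¥18.5 billion: non-bank counterparties' bank balances rise → +¥18.5B.
FX sale ¥74 billion: the counterparty is a bank, so public deposits are unchanged → 0.
Net: 0 − 67 + 18.5 + 0 = -¥48.5 billion.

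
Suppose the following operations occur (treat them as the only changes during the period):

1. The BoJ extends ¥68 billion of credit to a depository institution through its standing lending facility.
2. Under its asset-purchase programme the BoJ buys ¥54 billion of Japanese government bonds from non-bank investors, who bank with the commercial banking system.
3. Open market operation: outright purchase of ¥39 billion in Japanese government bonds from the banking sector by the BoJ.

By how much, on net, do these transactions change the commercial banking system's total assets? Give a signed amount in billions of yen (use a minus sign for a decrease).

+¥122 billion

Discount-window loan ¥68 billion: bank balance sheets expand → +¥68B.
Asset purchase (from non-banks) ¥54 billion: bank balance sheets expand → +¥54B.
OMO purchase (from banks) ¥39 billion: just an asset swap on bank balance sheets → 0.
Net: 68 + 54 + 0 = +¥122 billion.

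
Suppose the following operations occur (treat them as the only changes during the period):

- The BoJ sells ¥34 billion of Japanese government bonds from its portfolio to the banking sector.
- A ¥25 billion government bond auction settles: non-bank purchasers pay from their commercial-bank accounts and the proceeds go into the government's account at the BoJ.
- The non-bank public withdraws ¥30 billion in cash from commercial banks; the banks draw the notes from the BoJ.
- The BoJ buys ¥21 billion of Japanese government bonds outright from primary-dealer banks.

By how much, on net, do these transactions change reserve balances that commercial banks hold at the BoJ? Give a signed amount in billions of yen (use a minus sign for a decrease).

-¥68 billion

OMO sale (to banks) ¥34 billion: the buying banks pay out of their reserve balances → −¥34B.
Government account inflow ¥25 billion: funds move from bank reserves into the government account → −¥25B.
Currency withdrawal ¥30 billion: banks swap reserves for currency → −¥30B.
OMO purchase (from banks) ¥21 billion: the BoJ pays by crediting reserve accounts → +¥21B.
Net: −34 − 25 − 30 + 21 = -¥68 billion.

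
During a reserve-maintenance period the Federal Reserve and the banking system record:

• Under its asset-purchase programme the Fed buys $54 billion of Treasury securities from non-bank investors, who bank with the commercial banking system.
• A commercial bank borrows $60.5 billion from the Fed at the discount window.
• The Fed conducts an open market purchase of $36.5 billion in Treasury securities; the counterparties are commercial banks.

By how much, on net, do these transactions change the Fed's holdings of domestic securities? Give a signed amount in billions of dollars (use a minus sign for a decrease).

Fed balance sheet:
  Assets:      Securities +$90.5B, Loans to banks +$60.5B
  Liabilities: Bank reserves +$151B
Commercial banking system:
  Assets:      Reserves at CB +$151B, Securities −$36.5B
  Liabilities: Checkable deposits +$54B, Borrowings from CB +$60.5B
So the change in the Fed's holdings of domestic securities is +$90.5 billion.

+$90.5 billion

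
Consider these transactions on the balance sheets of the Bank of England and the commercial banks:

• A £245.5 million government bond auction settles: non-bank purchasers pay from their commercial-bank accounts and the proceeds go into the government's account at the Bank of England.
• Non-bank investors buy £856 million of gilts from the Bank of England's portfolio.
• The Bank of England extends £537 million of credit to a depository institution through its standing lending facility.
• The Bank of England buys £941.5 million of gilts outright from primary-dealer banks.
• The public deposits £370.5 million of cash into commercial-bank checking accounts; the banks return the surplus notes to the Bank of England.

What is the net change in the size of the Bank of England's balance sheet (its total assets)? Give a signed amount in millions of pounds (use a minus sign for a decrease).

+£622.5 million

Bank of England balance sheet:
  Assets:      Securities +£85.5M, Loans to banks +£537M
  Liabilities: Bank reserves +£747.5M, Currency in circulation −£370.5M, Government deposits +£245.5M
Commercial banking system:
  Assets:      Reserves at CB +£747.5M, Securities −£941.5M
  Liabilities: Checkable deposits −£731M, Borrowings from CB +£537M
Change in total Bank of England assets = +£622.5 million.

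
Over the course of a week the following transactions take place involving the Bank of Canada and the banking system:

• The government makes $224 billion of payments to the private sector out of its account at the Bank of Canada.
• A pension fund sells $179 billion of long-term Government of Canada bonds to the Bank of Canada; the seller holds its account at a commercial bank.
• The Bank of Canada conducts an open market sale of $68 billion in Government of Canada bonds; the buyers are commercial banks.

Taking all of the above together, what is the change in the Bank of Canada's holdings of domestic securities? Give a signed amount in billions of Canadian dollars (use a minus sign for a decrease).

+$111 billion

Government spending $224 billion: the Bank of Canada's securities portfolio is untouched → 0.
Asset purchase (from non-banks) $179 billion: securities added to the Bank of Canada's portfolio → +$179B.
OMO sale (to banks) $68 billion: securities removed from the Bank of Canada's portfolio → −$68B.
Net: 0 + 179 − 68 = +$111 billion.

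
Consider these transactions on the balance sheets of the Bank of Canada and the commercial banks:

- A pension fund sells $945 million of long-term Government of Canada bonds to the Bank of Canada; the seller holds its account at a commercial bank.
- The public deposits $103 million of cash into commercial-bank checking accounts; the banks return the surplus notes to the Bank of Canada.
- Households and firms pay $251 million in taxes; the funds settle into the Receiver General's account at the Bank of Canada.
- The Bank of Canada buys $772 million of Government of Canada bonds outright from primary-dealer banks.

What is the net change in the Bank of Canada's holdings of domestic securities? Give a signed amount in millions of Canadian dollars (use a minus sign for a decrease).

+$1717 million

Asset purchase (from non-banks) $945 million: securities added to the Bank of Canada's portfolio → +$945M.
Currency deposit $103 million: the Bank of Canada's securities portfolio is untouched → 0.
Government account inflow $251 million: the Bank of Canada's securities portfolio is untouched → 0.
OMO purchase (from banks) $772 million: securities added to the Bank of Canada's portfolio → +$772M.
Net: 945 + 0 + 0 + 772 = +$1717 million.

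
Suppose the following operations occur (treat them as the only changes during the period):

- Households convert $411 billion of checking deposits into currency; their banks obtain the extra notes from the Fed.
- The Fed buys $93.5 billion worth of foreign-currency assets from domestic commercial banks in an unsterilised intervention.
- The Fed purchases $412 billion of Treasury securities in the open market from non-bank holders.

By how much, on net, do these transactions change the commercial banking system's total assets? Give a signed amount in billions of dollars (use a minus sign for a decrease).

Fed balance sheet:
  Assets:      Securities +$412B, Foreign assets +$93.5B
  Liabilities: Bank reserves +$94.5B, Currency in circulation +$411B
Commercial banking system:
  Assets:      Reserves at CB +$94.5B, Foreign assets −$93.5B
  Liabilities: Checkable deposits +$1B
Change in total bank assets = +$1 billion.

+$1 billion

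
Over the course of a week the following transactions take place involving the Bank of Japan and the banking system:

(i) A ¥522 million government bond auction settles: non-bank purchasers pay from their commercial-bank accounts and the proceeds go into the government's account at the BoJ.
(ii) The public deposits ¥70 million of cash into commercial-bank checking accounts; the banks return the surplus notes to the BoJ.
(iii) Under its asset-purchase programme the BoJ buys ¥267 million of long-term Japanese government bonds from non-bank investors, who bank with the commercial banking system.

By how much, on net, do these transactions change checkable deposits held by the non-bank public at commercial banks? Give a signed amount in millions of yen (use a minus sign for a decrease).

-¥185 million

BoJ balance sheet:
  Assets:      Securities +¥267M
  Liabilities: Bank reserves −¥185M, Currency in circulation −¥70M, Government deposits +¥522M
Commercial banking system:
  Assets:      Reserves at CB −¥185M
  Liabilities: Checkable deposits −¥185M
So the change in checkable deposits held by the non-bank public at commercial banks is -¥185 million.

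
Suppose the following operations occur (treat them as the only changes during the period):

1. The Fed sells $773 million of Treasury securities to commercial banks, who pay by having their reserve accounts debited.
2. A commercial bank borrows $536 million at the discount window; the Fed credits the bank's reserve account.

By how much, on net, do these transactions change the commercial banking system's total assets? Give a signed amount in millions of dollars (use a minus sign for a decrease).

Fed balance sheet:
  Assets:      Securities −$773M, Loans to banks +$536M
  Liabilities: Bank reserves −$237M
Commercial banking system:
  Assets:      Reserves at CB −$237M, Securities +$773M
  Liabilities: Borrowings from CB +$536M
Change in total bank assets = +$536 million.

+$536 million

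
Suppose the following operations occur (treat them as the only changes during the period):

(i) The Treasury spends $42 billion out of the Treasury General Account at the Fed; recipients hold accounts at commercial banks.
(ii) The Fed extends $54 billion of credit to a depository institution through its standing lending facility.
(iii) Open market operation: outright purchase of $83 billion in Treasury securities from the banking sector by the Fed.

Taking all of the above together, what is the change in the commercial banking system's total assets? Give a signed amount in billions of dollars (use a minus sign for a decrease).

Government spending $42 billion: bank balance sheets expand → +$42B.
Discount-window loan $54 billion: bank balance sheets expand → +$54B.
OMO purchase (from banks) $83 billion: just an asset swap on bank balance sheets → 0.
Net: 42 + 54 + 0 = +$96 billion.

+$96 billion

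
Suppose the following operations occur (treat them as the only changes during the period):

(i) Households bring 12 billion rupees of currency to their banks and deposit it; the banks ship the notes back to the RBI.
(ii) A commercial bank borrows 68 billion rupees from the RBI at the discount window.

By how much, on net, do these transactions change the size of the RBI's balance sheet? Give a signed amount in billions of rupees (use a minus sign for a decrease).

+68 billion

Currency deposit 12 billion rupees: only the composition of liabilities changes → 0.
Discount-window loan 68 billion rupees: an RBI asset is acquired → +68B.
Net: 0 + 68 = +68 billion.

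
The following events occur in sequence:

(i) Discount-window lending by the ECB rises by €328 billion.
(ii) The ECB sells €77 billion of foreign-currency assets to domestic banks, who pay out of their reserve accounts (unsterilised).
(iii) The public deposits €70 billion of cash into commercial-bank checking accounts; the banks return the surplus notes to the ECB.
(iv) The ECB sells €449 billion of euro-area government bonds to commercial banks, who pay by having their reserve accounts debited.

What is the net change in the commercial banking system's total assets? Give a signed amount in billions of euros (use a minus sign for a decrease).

ECB balance sheet:
  Assets:      Securities −€449B, Loans to banks +€328B, Foreign assets −€77B
  Liabilities: Bank reserves −€128B, Currency in circulation −€70B
Commercial banking system:
  Assets:      Reserves at CB −€128B, Securities +€449B, Foreign assets +€77B
  Liabilities: Checkable deposits +€70B, Borrowings from CB +€328B
Change in total bank assets = +€398 billion.

+€398 billion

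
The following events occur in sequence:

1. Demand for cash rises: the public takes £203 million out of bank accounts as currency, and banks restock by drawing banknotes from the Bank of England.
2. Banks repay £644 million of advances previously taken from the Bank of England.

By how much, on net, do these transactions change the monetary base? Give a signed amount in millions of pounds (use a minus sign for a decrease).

-£644 million

Bank of England balance sheet:
  Assets:      Loans to banks −£644M
  Liabilities: Bank reserves −£847M, Currency in circulation +£203M
Commercial banking system:
  Assets:      Reserves at CB −£847M
  Liabilities: Checkable deposits −£203M, Borrowings from CB −£644M
Monetary base = currency + reserves: +£203M + (−£847M) = -£644 million.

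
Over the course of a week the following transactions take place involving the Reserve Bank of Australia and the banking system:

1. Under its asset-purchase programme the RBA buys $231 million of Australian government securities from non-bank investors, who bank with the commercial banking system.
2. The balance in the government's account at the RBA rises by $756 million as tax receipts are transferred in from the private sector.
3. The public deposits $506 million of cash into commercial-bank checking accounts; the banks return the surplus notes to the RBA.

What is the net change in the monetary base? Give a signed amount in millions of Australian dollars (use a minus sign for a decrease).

-$525 million

RBA balance sheet:
  Assets:      Securities +$231M
  Liabilities: Bank reserves −$19M, Currency in circulation −$506M, Government deposits +$756M
Monetary base = currency + reserves: −$506M + (−$19M) = -$525 million.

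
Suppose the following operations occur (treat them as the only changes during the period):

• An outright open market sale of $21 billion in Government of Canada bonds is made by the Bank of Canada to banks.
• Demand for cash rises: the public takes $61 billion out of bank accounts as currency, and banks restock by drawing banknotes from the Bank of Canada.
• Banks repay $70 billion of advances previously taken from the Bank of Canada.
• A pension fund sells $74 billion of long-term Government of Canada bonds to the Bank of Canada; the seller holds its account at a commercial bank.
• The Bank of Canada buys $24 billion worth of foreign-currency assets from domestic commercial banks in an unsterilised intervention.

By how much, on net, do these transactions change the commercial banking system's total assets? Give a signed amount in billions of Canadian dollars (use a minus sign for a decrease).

-$57 billion

OMO sale (to banks) $21 billion: just an asset swap on bank balance sheets → 0.
Currency withdrawal $61 billion: bank balance sheets shrink → −$61B.
Discount-window repayment $70 billion: bank balance sheets shrink → −$70B.
Asset purchase (from non-banks) $74 billion: bank balance sheets expand → +$74B.
FX purchase $24 billion: just an asset swap on bank balance sheets → 0.
Net: 0 − 61 − 70 + 74 + 0 = -$57 billion.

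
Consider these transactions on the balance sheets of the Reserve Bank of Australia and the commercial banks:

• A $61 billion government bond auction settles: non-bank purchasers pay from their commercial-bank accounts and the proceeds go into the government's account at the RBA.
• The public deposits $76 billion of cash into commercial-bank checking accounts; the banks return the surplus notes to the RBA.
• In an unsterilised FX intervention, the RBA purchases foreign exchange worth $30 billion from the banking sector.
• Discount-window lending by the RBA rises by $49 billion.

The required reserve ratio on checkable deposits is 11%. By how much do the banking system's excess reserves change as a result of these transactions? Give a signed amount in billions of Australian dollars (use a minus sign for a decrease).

Government account inflow $61 billion: reserves −$61B, deposits −$61B.
Currency deposit $76 billion: reserves +$76B, deposits +$76B.
FX purchase $30 billion: reserves +$30B, deposits 0.
Discount-window loan $49 billion: reserves +$49B, deposits 0.
Totals: Δreserves = +$94B, Δdeposits = +$15B.
Δrequired reserves = 11% × +$15B = +$1.65B.
Δexcess reserves = Δreserves − Δrequired = +$94B − (+$1.65B) = +$92.35 billion.

+$92.35 billion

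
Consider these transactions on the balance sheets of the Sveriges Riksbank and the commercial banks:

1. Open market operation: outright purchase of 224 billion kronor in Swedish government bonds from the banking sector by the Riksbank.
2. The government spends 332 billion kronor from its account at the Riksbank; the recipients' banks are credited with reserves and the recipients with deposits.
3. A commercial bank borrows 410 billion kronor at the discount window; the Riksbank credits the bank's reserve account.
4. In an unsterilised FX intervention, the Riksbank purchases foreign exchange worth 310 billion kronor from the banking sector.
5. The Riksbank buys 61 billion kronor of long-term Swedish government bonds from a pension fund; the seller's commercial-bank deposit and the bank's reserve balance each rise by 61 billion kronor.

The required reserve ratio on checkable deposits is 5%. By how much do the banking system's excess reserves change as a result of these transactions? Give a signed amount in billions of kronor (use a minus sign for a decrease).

OMO purchase (from banks) 224 billion kronor: reserves +224B, deposits 0.
Government spending 332 billion kronor: reserves +332B, deposits +332B.
Discount-window loan 410 billion kronor: reserves +410B, deposits 0.
FX purchase 310 billion kronor: reserves +310B, deposits 0.
Asset purchase (from non-banks) 61 billion kronor: reserves +61B, deposits +61B.
Totals: Δreserves = +1337B, Δdeposits = +393B.
Δrequired reserves = 5% × +393B = +19.65B.
Δexcess reserves = Δreserves − Δrequired = +1337B − (+19.65B) = +1317.35 billion.

+1317.35 billion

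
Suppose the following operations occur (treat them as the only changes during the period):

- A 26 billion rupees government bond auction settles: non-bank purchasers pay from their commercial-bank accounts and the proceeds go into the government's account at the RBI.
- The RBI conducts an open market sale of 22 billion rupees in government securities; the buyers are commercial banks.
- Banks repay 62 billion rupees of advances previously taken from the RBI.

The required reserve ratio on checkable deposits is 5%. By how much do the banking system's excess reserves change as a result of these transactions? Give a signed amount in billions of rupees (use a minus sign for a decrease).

Government account inflow 26 billion rupees: reserves −26B, deposits −26B.
OMO sale (to banks) 22 billion rupees: reserves −22B, deposits 0.
Discount-window repayment 62 billion rupees: reserves −62B, deposits 0.
Totals: Δreserves = −110B, Δdeposits = −26B.
Δrequired reserves = 5% × −26B = −1.3B.
Δexcess reserves = Δreserves − Δrequired = −110B − (−1.3B) = -108.7 billion.

-108.7 billion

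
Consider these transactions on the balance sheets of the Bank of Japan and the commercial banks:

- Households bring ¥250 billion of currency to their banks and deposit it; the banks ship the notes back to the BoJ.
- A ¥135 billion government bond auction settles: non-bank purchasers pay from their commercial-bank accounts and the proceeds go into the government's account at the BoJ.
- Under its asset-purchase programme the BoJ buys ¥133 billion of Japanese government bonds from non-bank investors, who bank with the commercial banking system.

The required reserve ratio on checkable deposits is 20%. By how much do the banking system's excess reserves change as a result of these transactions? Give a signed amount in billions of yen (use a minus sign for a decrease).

Currency deposit ¥250 billion: reserves +¥250B, deposits +¥250B.
Government account inflow ¥135 billion: reserves −¥135B, deposits −¥135B.
Asset purchase (from non-banks) ¥133 billion: reserves +¥133B, deposits +¥133B.
Totals: Δreserves = +¥248B, Δdeposits = +¥248B.
Δrequired reserves = 20% × +¥248B = +¥49.6B.
Δexcess reserves = Δreserves − Δrequired = +¥248B − (+¥49.6B) = +¥198.4 billion.

+¥198.4 billion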